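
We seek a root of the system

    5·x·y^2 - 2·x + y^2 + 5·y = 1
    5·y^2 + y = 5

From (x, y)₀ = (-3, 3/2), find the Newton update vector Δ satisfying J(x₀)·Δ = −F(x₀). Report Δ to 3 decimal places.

At (-3, 3/2): F = (-19.000, 7.750).
Jacobian J = [[5·y^2 - 2, 10·x·y + 2·y + 5], [0, 10·y + 1]].
At the point, J = [[9.250, -37.000], [0.000, 16.000]] (det J = 148.000).
Solving J·Δ = −F gives Δ = (0.117, -0.484).

(0.117, -0.484)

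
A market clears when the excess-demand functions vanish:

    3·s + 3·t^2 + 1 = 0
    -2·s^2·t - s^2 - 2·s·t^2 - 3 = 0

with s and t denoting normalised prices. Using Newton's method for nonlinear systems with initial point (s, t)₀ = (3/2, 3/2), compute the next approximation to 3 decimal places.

At (3/2, 3/2): F = (12.250, -18.750).
Jacobian J = [[3, 6·t], [-4·s·t - 2·s - 2·t^2, -2·s^2 - 4·s·t]].
At the point, J = [[3.000, 9.000], [-16.500, -13.500]] (det J = 108.000).
Solving J·Δ = −F gives Δ = (-0.031, -1.351).
Then the next iterate is (s, t)₁ = (1.469, 0.149).

(1.469, 0.149)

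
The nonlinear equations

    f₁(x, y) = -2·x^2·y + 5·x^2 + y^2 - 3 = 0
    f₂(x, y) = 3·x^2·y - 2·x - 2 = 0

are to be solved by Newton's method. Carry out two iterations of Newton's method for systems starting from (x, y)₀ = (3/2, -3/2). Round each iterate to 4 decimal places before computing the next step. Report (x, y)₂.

At (3/2, -3/2): F = (17.2500, -15.1250).
Jacobian J = [[-4·x·y + 10·x, -2·x^2 + 2·y], [6·x·y - 2, 3·x^2]].
At the point, J = [[24.0000, -7.5000], [-15.5000, 6.7500]] (det J = 45.7500).
Solving J·Δ = −F gives Δ = (-0.0656, 2.0902).
Then the next iterate is (x, y)₁ = (1.4344, 0.5902).
Round to (1.4344, 0.5902) and repeat: F = (5.207176, -1.225785), J = [[10.957668, -2.934607], [3.079497, 6.172510]].
Δ = (-0.3723, 0.3843), so (x, y)₂ = (1.0621, 0.9745).

(1.0621, 0.9745)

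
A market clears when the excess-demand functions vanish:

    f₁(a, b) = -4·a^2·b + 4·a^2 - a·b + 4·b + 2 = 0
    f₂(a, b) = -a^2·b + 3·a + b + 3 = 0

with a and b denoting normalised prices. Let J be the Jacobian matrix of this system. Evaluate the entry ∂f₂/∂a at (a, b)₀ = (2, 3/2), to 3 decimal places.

-3.000

∂f₂/∂a = -2·a·b + 3.
At (2, 3/2) this is -3.000.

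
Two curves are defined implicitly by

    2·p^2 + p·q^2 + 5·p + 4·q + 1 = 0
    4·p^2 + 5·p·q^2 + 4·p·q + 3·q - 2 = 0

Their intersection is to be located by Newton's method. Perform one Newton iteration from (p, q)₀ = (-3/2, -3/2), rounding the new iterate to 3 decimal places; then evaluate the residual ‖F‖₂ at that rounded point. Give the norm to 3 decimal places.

At (-3/2, -3/2): F = (-11.375, -5.375).
Jacobian J = [[4·p + q^2 + 5, 2·p·q + 4], [8·p + 5·q^2 + 4·q, 10·p·q + 4·p + 3]].
At the point, J = [[1.250, 8.500], [-6.750, 19.500]] (det J = 81.750).
Solving J·Δ = −F gives Δ = (2.154, 1.021).
Then the next iterate is (p, q)₁ = (0.654, -0.479).
Re-evaluating at (0.654, -0.479): F = (3.35949, -2.22893), so ‖F‖₂ = 4.032.

4.032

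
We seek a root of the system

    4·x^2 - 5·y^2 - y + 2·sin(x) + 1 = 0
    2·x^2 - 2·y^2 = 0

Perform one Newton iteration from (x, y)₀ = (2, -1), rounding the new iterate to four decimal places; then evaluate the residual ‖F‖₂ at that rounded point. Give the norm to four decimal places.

31.0279

At (2, -1): F = (14.818595, 6.0000).
Jacobian J = [[8·x + 2·cos(x), -10·y - 1], [4·x, -4·y]].
At the point, J = [[15.167706, 9.0000], [8.0000, 4.0000]] (det J = -11.329175).
Solving J·Δ = −F gives Δ = (0.4656, -2.4311).
Then the next iterate is (x, y)₁ = (2.4656, -3.4311).
Re-evaluating at (2.4656, -3.4311): F = (-28.863059, -11.386528), so ‖F‖₂ = 31.0279.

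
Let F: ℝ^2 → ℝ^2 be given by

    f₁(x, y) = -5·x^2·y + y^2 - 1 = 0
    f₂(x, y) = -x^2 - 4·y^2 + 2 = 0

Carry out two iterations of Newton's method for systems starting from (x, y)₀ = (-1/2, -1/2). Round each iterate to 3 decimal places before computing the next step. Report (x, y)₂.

(-0.398, -0.680)

At (-1/2, -1/2): F = (-0.125, 0.750).
Jacobian J = [[-10·x·y, -5·x^2 + 2·y], [-2·x, -8·y]].
At the point, J = [[-2.500, -2.250], [1.000, 4.000]] (det J = -7.750).
Solving J·Δ = −F gives Δ = (0.153, -0.226).
Then the next iterate is (x, y)₁ = (-0.347, -0.726).
Round to (-0.347, -0.726) and repeat: F = (-0.03584, -0.22871), J = [[-2.51922, -2.05404], [0.694, 5.808]].
Δ = (-0.051, 0.046), so (x, y)₂ = (-0.398, -0.680).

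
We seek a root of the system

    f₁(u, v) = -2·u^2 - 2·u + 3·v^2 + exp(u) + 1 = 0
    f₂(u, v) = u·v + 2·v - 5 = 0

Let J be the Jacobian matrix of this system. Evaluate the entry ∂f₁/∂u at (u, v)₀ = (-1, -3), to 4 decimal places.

∂f₁/∂u = -4·u + exp(u) - 2.
At (-1, -3) this is 2.3679.

2.3679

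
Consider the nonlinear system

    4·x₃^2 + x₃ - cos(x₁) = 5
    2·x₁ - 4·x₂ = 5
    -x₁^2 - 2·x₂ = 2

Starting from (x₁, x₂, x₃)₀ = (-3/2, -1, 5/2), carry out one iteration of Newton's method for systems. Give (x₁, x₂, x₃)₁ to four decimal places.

(-1.3750, -1.9375, 1.4379)

At (-3/2, -1, 5/2): F = (22.429263, -4.0000, -2.2500).
Jacobian J = [[sin(x₁), 0, 8·x₃ + 1], [2, -4, 0], [-2·x₁, -2, 0]].
At the point, J = [[-0.997495, 0.0000, 21.0000], [2.0000, -4.0000, 0.0000], [3.0000, -2.0000, 0.0000]] (det J = 168.0000).
Solving J·Δ = −F gives Δ = (0.1250, -0.9375, -1.0621).
Then the next iterate is (x₁, x₂, x₃)₁ = (-1.3750, -1.9375, 1.4379).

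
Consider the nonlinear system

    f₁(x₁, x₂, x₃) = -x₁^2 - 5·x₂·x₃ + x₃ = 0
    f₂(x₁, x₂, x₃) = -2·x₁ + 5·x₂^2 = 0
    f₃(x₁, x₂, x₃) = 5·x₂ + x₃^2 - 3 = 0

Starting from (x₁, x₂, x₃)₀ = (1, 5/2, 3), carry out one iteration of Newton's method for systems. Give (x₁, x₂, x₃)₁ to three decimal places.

(3.587, 1.537, 0.719)

At (1, 5/2, 3): F = (-35.500, 29.250, 18.500).
Jacobian J = [[-2·x₁, -5·x₃, -5·x₂ + 1], [-2, 10·x₂, 0], [0, 5, 2·x₃]].
At the point, J = [[-2.000, -15.000, -11.500], [-2.000, 25.000, 0.000], [0.000, 5.000, 6.000]] (det J = -365.000).
Solving J·Δ = −F gives Δ = (2.587, -0.963, -2.281).
Then the next iterate is (x₁, x₂, x₃)₁ = (3.587, 1.537, 0.719).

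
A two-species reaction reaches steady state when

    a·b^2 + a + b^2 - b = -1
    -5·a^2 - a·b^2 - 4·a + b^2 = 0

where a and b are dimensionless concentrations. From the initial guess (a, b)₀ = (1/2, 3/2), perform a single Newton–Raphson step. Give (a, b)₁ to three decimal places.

(0.218, 0.798)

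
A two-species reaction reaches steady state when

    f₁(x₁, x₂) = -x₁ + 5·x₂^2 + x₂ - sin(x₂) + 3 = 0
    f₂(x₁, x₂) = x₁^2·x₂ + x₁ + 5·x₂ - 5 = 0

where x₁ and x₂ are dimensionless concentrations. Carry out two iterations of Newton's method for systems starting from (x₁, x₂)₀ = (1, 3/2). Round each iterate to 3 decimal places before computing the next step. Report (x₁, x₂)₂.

(2.211, 0.203)

At (1, 3/2): F = (13.75251, 5.000).
Jacobian J = [[-1, 10·x₂ - cos(x₂) + 1], [2·x₁·x₂ + 1, x₁^2 + 5]].
At the point, J = [[-1.000, 15.92926], [4.000, 6.000]] (det J = -69.71705).
Solving J·Δ = −F gives Δ = (0.041, -0.861).
Then the next iterate is (x₁, x₂)₁ = (1.041, 0.639).
Round to (1.041, 0.639) and repeat: F = (4.04321, -0.07153), J = [[-1.000, 6.58731], [2.33040, 6.08368]].
Δ = (1.170, -0.436), so (x₁, x₂)₂ = (2.211, 0.203).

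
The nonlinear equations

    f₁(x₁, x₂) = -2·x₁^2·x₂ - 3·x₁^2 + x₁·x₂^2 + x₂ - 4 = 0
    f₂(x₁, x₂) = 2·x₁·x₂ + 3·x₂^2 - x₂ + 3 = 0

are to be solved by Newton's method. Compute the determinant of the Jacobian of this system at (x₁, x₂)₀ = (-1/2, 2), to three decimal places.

J = [[-4·x₁·x₂ - 6·x₁ + x₂^2, -2·x₁^2 + 2·x₁·x₂ + 1], [2·x₂, 2·x₁ + 6·x₂ - 1]].
At the point, J = [[11.000, -1.500], [4.000, 10.000]].
det J = 116.000.

116.000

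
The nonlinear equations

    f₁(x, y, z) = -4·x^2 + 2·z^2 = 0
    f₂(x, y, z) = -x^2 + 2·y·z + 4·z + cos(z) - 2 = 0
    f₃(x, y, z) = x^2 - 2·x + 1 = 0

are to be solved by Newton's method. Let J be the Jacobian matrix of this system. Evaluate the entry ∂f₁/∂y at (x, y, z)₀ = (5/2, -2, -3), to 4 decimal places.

∂f₁/∂y = 0.
At (5/2, -2, -3) this is 0.0000.

0.0000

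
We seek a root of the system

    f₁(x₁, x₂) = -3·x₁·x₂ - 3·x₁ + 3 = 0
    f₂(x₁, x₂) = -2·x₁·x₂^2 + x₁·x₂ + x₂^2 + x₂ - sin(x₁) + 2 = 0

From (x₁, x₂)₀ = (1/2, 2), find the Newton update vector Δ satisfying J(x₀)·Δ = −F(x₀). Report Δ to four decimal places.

(0.1902, -2.1414)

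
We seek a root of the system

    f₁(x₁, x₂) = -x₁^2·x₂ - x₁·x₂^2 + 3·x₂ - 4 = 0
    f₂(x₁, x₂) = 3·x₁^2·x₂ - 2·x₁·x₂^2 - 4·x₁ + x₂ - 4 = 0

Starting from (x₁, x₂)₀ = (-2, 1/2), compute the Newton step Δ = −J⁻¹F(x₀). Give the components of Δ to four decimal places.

At (-2, 1/2): F = (-4.0000, 11.5000).
Jacobian J = [[-2·x₁·x₂ - x₂^2, -x₁^2 - 2·x₁·x₂ + 3], [6·x₁·x₂ - 2·x₂^2 - 4, 3·x₁^2 - 4·x₁·x₂ + 1]].
At the point, J = [[1.7500, 1.0000], [-10.5000, 17.0000]] (det J = 40.2500).
Solving J·Δ = −F gives Δ = (1.9752, 0.5435).

(1.9752, 0.5435)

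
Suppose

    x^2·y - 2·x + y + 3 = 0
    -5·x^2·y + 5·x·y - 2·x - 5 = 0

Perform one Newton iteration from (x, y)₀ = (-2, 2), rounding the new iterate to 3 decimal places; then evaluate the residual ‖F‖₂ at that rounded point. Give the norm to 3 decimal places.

At (-2, 2): F = (17.000, -61.000).
Jacobian J = [[2·x·y - 2, x^2 + 1], [-10·x·y + 5·y - 2, -5·x^2 + 5·x]].
At the point, J = [[-10.000, 5.000], [48.000, -30.000]] (det J = 60.000).
Solving J·Δ = −F gives Δ = (3.417, 3.433).
Then the next iterate is (x, y)₁ = (1.417, 5.433).
Re-evaluating at (1.417, 5.433): F = (16.50786, -23.88550), so ‖F‖₂ = 29.035.

29.035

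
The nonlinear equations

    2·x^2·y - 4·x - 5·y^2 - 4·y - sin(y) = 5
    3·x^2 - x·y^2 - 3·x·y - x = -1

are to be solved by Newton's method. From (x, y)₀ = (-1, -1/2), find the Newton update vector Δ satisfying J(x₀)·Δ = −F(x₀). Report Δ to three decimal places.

At (-1, -1/2): F = (-0.77057, 3.750).
Jacobian J = [[4·x·y - 4, 2·x^2 - 10·y - cos(y) - 4], [6·x - y^2 - 3·y - 1, -2·x·y - 3·x]].
At the point, J = [[-2.000, 2.12242], [-5.750, 2.000]] (det J = 8.20390).
Solving J·Δ = −F gives Δ = (1.158, 1.454).

(1.158, 1.454)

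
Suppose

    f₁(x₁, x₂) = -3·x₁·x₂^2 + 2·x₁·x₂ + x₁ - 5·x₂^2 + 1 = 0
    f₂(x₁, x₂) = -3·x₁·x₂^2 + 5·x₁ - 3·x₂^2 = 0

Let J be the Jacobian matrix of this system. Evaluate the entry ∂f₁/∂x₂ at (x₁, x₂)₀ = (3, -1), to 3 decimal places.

34.000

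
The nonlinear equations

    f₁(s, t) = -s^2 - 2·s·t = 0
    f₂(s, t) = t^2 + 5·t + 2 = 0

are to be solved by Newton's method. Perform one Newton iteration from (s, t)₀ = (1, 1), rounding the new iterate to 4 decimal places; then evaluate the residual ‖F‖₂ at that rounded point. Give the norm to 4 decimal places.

1.3780

At (1, 1): F = (-3.0000, 8.0000).
Jacobian J = [[-2·s - 2·t, -2·s], [0, 2·t + 5]].
At the point, J = [[-4.0000, -2.0000], [0.0000, 7.0000]] (det J = -28.0000).
Solving J·Δ = −F gives Δ = (-0.1786, -1.1429).
Then the next iterate is (s, t)₁ = (0.8214, -0.1429).
Re-evaluating at (0.8214, -0.1429): F = (-0.439942, 1.305920), so ‖F‖₂ = 1.3780.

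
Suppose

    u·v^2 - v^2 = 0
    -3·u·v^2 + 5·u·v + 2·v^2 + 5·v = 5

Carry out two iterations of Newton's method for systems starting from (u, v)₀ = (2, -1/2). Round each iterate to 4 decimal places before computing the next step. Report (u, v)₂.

(-1.3925, 1.4198)

At (2, -1/2): F = (0.2500, -13.5000).
Jacobian J = [[v^2, 2·u·v - 2·v], [-3·v^2 + 5·v, -6·u·v + 5·u + 4·v + 5]].
At the point, J = [[0.2500, -1.0000], [-3.2500, 19.0000]] (det J = 1.5000).
Solving J·Δ = −F gives Δ = (5.8333, 1.7083).
Then the next iterate is (u, v)₁ = (7.8333, 1.2083).
Round to (7.8333, 1.2083) and repeat: F = (9.976542, 16.976767), J = [[1.459989, 16.513353], [1.661533, -7.790158]].
Δ = (-9.2258, 0.2115), so (u, v)₂ = (-1.3925, 1.4198).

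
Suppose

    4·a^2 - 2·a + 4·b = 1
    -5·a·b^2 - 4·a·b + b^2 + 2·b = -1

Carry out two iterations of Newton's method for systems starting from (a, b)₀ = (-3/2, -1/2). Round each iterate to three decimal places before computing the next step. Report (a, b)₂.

(-1.043, -1.316)

At (-3/2, -1/2): F = (9.000, -0.875).
Jacobian J = [[8·a - 2, 4], [-5·b^2 - 4·b, -10·a·b - 4·a + 2·b + 2]].
At the point, J = [[-14.000, 4.000], [0.750, -0.500]] (det J = 4.000).
Solving J·Δ = −F gives Δ = (0.250, -1.375).
Then the next iterate is (a, b)₁ = (-1.250, -1.875).
Round to (-1.250, -1.875) and repeat: F = (0.250, 13.36328), J = [[-12.000, 4.000], [-10.07812, -20.18750]].
Δ = (0.207, 0.559), so (a, b)₂ = (-1.043, -1.316).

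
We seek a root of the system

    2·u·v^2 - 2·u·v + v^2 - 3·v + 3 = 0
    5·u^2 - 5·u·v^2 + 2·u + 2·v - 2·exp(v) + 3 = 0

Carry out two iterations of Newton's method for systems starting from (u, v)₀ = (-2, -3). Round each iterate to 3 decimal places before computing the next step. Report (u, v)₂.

(-1.735, 1.088)

At (-2, -3): F = (-27.000, 102.90043).
Jacobian J = [[2·v^2 - 2·v, 4·u·v - 2·u + 2·v - 3], [10·u - 5·v^2 + 2, -10·u·v - 2·exp(v) + 2]].
At the point, J = [[24.000, 19.000], [-63.000, -58.09957]] (det J = -197.38978).
Solving J·Δ = −F gives Δ = (-1.958, 3.894).
Then the next iterate is (u, v)₁ = (-3.958, 0.894).
Round to (-3.958, 0.894) and repeat: F = (1.86739, 86.12792), J = [[-0.18953, -7.44981], [-41.57618, 32.49474]].
Δ = (2.223, 0.194), so (u, v)₂ = (-1.735, 1.088).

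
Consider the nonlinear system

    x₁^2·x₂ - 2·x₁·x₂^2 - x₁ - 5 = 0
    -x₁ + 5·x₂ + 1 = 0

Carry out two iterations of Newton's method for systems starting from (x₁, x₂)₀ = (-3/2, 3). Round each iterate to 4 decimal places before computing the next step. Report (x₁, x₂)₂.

At (-3/2, 3): F = (30.2500, 17.5000).
Jacobian J = [[2·x₁·x₂ - 2·x₂^2 - 1, x₁^2 - 4·x₁·x₂], [-1, 5]].
At the point, J = [[-28.0000, 20.2500], [-1.0000, 5.0000]] (det J = -119.7500).
Solving J·Δ = −F gives Δ = (-1.6962, -3.8392).
Then the next iterate is (x₁, x₂)₁ = (-3.1962, -0.8392).
Round to (-3.1962, -0.8392) and repeat: F = (-5.874921, 0.0002), J = [[2.955989, -0.513310], [-1.0000, 5.0000]].
Δ = (2.0590, 0.4118), so (x₁, x₂)₂ = (-1.1372, -0.4274).

(-1.1372, -0.4274)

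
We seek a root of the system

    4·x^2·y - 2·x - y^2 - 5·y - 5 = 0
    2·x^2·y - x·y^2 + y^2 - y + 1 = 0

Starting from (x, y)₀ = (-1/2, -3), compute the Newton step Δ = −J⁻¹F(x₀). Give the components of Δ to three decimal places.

(-0.253, 1.764)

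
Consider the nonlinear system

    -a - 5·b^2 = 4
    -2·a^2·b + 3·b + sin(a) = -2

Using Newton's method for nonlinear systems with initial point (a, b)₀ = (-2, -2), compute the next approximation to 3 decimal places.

(-1.665, -0.883)

At (-2, -2): F = (-22.000, 11.09070).
Jacobian J = [[-1, -10·b], [-4·a·b + cos(a), -2·a^2 + 3]].
At the point, J = [[-1.000, 20.000], [-16.41615, -5.000]] (det J = 333.32294).
Solving J·Δ = −F gives Δ = (0.335, 1.117).
Then the next iterate is (a, b)₁ = (-1.665, -0.883).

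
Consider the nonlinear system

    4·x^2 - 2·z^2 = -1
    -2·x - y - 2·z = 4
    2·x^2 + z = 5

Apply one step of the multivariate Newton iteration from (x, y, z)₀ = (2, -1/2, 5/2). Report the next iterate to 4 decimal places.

(1.3802, -10.6771, 1.9583)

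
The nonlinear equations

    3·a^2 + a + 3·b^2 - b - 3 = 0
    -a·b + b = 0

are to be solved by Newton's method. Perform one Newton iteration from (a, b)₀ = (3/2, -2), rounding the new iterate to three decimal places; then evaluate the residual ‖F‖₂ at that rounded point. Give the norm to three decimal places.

At (3/2, -2): F = (19.250, 1.000).
Jacobian J = [[6·a + 1, 6·b - 1], [-b, -a + 1]].
At the point, J = [[10.000, -13.000], [2.000, -0.500]] (det J = 21.000).
Solving J·Δ = −F gives Δ = (-0.161, 1.357).
Then the next iterate is (a, b)₁ = (1.339, -0.643).
Re-evaluating at (1.339, -0.643): F = (5.60111, 0.21798), so ‖F‖₂ = 5.605.

5.605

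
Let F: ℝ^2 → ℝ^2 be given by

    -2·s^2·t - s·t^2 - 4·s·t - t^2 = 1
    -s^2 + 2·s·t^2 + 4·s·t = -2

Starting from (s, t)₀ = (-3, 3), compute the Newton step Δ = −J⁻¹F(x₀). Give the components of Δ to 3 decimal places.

(0.673, -1.516)

At (-3, 3): F = (-1.000, -97.000).
Jacobian J = [[-4·s·t - t^2 - 4·t, -2·s^2 - 2·s·t - 4·s - 2·t], [-2·s + 2·t^2 + 4·t, 4·s·t + 4·s]].
At the point, J = [[15.000, 6.000], [36.000, -48.000]] (det J = -936.000).
Solving J·Δ = −F gives Δ = (0.673, -1.516).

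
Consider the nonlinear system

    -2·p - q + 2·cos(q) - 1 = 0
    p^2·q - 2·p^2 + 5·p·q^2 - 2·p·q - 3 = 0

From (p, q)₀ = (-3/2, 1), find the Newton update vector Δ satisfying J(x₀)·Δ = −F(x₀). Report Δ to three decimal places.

(1.305, -0.197)

At (-3/2, 1): F = (2.08060, -9.750).
Jacobian J = [[-2, -2·sin(q) - 1], [2·p·q - 4·p + 5·q^2 - 2·q, p^2 + 10·p·q - 2·p]].
At the point, J = [[-2.000, -2.68294], [6.000, -9.750]] (det J = 35.59765).
Solving J·Δ = −F gives Δ = (1.305, -0.197).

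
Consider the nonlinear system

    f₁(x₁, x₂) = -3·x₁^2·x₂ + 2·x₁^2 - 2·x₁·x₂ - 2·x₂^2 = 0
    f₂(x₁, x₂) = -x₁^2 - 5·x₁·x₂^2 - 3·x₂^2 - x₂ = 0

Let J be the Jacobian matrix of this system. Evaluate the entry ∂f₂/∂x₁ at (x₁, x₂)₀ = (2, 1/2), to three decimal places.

-5.250

∂f₂/∂x₁ = -2·x₁ - 5·x₂^2.
At (2, 1/2) this is -5.250.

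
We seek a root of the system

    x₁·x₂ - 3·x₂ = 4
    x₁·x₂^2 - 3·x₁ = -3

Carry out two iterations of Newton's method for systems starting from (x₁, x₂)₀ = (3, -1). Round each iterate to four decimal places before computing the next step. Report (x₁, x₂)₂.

At (3, -1): F = (-4.0000, -3.0000).
Jacobian J = [[x₂, x₁ - 3], [x₂^2 - 3, 2·x₁·x₂]].
At the point, J = [[-1.0000, 0.0000], [-2.0000, -6.0000]] (det J = 6.0000).
Solving J·Δ = −F gives Δ = (-4.0000, 0.8333).
Then the next iterate is (x₁, x₂)₁ = (-1.0000, -0.1667).
Round to (-1.0000, -0.1667) and repeat: F = (-3.3332, 5.972211), J = [[-0.1667, -4.0000], [-2.972211, 0.3334]].
Δ = (1.9070, -0.9128), so (x₁, x₂)₂ = (0.9070, -1.0795).

(0.9070, -1.0795)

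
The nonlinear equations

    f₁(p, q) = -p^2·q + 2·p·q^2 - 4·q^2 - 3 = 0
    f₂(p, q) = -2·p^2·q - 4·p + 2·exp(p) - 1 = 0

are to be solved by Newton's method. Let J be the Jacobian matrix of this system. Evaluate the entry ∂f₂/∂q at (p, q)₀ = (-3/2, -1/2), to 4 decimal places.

∂f₂/∂q = -2·p^2.
At (-3/2, -1/2) this is -4.5000.

-4.5000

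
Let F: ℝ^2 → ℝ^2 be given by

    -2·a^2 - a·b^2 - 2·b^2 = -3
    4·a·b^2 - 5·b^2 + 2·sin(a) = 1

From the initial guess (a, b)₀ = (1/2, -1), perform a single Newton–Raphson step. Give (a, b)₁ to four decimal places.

(0.8251, -0.8050)

At (1/2, -1): F = (0.0000, -3.041149).
Jacobian J = [[-4·a - b^2, -2·a·b - 4·b], [4·b^2 + 2·cos(a), 8·a·b - 10·b]].
At the point, J = [[-3.0000, 5.0000], [5.755165, 6.0000]] (det J = -46.775826).
Solving J·Δ = −F gives Δ = (0.3251, 0.1950).
Then the next iterate is (a, b)₁ = (0.8251, -0.8050).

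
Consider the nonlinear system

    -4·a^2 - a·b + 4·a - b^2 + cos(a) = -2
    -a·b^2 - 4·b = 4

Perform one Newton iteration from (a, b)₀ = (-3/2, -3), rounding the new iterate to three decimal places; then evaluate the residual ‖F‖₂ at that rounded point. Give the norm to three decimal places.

8.440

At (-3/2, -3): F = (-26.42926, 21.500).
Jacobian J = [[-8·a - b - sin(a) + 4, -a - 2·b], [-b^2, -2·a·b - 4]].
At the point, J = [[19.99749, 7.500], [-9.000, -13.000]] (det J = -192.46743).
Solving J·Δ = −F gives Δ = (0.947, 0.998).
Then the next iterate is (a, b)₁ = (-0.553, -2.002).
Re-evaluating at (-0.553, -2.002): F = (-5.69939, 6.22443), so ‖F‖₂ = 8.440.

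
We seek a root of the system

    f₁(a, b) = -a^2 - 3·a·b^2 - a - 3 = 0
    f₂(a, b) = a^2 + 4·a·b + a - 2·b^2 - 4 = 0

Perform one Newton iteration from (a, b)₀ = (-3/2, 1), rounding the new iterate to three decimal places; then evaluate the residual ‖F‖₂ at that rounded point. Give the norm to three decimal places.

329.878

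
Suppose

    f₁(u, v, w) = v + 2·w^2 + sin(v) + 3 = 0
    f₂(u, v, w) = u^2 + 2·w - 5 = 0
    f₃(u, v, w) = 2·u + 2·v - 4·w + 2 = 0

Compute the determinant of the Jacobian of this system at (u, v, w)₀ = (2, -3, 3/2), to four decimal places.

48.2002

J = [[0, cos(v) + 1, 4·w], [2·u, 0, 2], [2, 2, -4]].
At the point, J = [[0.0000, 0.010008, 6.0000], [4.0000, 0.0000, 2.0000], [2.0000, 2.0000, -4.0000]].
det J = 48.2002.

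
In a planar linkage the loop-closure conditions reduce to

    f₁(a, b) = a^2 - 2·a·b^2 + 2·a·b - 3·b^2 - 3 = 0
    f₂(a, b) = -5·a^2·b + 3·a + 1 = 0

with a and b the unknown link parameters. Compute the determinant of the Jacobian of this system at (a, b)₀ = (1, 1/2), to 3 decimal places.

-18.500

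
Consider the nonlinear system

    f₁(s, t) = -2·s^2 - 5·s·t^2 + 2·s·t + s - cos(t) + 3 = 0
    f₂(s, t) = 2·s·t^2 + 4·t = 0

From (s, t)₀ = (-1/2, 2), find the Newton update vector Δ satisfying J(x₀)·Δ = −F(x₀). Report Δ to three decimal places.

(-0.500, -1.707)

At (-1/2, 2): F = (10.41615, 4.000).
Jacobian J = [[-4·s - 5·t^2 + 2·t + 1, -10·s·t + 2·s + sin(t)], [2·t^2, 4·s·t + 4]].
At the point, J = [[-13.000, 9.90930], [8.000, 0.000]] (det J = -79.27438).
Solving J·Δ = −F gives Δ = (-0.500, -1.707).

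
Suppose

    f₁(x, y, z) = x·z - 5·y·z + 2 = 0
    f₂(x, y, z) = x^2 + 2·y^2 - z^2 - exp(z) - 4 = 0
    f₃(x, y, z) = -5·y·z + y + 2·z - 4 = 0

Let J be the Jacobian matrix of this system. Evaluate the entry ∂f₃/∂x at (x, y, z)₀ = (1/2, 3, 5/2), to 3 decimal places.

0.000

∂f₃/∂x = 0.
At (1/2, 3, 5/2) this is 0.000.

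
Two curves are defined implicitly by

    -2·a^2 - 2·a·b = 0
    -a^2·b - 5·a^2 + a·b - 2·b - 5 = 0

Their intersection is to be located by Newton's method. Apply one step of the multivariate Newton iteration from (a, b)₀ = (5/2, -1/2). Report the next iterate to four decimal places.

At (5/2, -1/2): F = (-10.0000, -33.3750).
Jacobian J = [[-4·a - 2·b, -2·a], [-2·a·b - 10·a + b, -a^2 + a - 2]].
At the point, J = [[-9.0000, -5.0000], [-23.0000, -5.7500]] (det J = -63.2500).
Solving J·Δ = −F gives Δ = (-1.7292, 1.1126).
Then the next iterate is (a, b)₁ = (0.7708, 0.6126).

(0.7708, 0.6126)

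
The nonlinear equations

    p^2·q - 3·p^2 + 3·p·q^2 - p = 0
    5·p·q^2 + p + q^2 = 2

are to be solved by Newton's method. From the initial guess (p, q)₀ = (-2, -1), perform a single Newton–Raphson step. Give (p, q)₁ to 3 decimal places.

(-1.333, -0.500)

At (-2, -1): F = (-20.000, -13.000).
Jacobian J = [[2·p·q - 6·p + 3·q^2 - 1, p^2 + 6·p·q], [5·q^2 + 1, 10·p·q + 2·q]].
At the point, J = [[18.000, 16.000], [6.000, 18.000]] (det J = 228.000).
Solving J·Δ = −F gives Δ = (0.667, 0.500).
Then the next iterate is (p, q)₁ = (-1.333, -0.500).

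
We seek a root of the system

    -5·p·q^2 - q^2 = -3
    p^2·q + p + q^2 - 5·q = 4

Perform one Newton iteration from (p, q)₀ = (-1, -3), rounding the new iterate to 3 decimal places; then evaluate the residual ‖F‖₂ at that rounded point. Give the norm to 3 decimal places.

10.965

At (-1, -3): F = (39.000, 16.000).
Jacobian J = [[-5·q^2, -10·p·q - 2·q], [2·p·q + 1, p^2 + 2·q - 5]].
At the point, J = [[-45.000, -24.000], [7.000, -10.000]] (det J = 618.000).
Solving J·Δ = −F gives Δ = (0.010, 1.607).
Then the next iterate is (p, q)₁ = (-0.990, -1.393).
Re-evaluating at (-0.990, -1.393): F = (10.66477, 2.55017), so ‖F‖₂ = 10.965.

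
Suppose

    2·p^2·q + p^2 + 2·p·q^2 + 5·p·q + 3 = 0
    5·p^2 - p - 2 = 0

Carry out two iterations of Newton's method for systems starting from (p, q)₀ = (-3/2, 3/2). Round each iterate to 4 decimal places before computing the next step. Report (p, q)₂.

(-0.5849, 0.9596)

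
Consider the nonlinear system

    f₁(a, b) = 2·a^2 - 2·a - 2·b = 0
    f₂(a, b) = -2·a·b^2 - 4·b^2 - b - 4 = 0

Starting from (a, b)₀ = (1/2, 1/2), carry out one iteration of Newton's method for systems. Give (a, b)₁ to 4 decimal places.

(-2.0000, -0.2500)

At (1/2, 1/2): F = (-1.5000, -5.7500).
Jacobian J = [[4·a - 2, -2], [-2·b^2, -4·a·b - 8·b - 1]].
At the point, J = [[0.0000, -2.0000], [-0.5000, -6.0000]] (det J = -1.0000).
Solving J·Δ = −F gives Δ = (-2.5000, -0.7500).
Then the next iterate is (a, b)₁ = (-2.0000, -0.2500).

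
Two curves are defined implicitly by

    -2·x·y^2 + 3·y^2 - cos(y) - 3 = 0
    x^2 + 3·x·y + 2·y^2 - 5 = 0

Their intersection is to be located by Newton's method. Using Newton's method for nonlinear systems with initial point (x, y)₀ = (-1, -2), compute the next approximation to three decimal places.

(-0.779, -1.252)

At (-1, -2): F = (17.41615, 10.000).
Jacobian J = [[-2·y^2, -4·x·y + 6·y + sin(y)], [2·x + 3·y, 3·x + 4·y]].
At the point, J = [[-8.000, -20.90930], [-8.000, -11.000]] (det J = -79.27438).
Solving J·Δ = −F gives Δ = (0.221, 0.748).
Then the next iterate is (x, y)₁ = (-0.779, -1.252).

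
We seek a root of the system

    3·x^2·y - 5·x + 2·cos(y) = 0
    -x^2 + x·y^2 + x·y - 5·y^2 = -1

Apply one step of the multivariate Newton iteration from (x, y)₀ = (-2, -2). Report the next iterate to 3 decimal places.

At (-2, -2): F = (-14.83229, -27.000).
Jacobian J = [[6·x·y - 5, 3·x^2 - 2·sin(y)], [-2·x + y^2 + y, 2·x·y + x - 10·y]].
At the point, J = [[19.000, 13.81859], [6.000, 26.000]] (det J = 411.08843).
Solving J·Δ = −F gives Δ = (0.030, 1.031).
Then the next iterate is (x, y)₁ = (-1.970, -0.969).

(-1.970, -0.969)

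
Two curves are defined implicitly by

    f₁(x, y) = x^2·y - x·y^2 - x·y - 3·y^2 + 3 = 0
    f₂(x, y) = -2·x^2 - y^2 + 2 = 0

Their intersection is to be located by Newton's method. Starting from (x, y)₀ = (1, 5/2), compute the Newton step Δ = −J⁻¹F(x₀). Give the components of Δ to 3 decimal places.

At (1, 5/2): F = (-22.000, -6.250).
Jacobian J = [[2·x·y - y^2 - y, x^2 - 2·x·y - x - 6·y], [-4·x, -2·y]].
At the point, J = [[-3.750, -20.000], [-4.000, -5.000]] (det J = -61.250).
Solving J·Δ = −F gives Δ = (-0.245, -1.054).

(-0.245, -1.054)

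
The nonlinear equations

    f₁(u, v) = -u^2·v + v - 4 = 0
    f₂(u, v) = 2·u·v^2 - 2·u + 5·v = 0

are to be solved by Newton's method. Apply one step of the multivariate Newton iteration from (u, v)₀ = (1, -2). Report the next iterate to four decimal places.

At (1, -2): F = (-4.0000, -4.0000).
Jacobian J = [[-2·u·v, -u^2 + 1], [2·v^2 - 2, 4·u·v + 5]].
At the point, J = [[4.0000, 0.0000], [6.0000, -3.0000]] (det J = -12.0000).
Solving J·Δ = −F gives Δ = (1.0000, 0.6667).
Then the next iterate is (u, v)₁ = (2.0000, -1.3333).

(2.0000, -1.3333)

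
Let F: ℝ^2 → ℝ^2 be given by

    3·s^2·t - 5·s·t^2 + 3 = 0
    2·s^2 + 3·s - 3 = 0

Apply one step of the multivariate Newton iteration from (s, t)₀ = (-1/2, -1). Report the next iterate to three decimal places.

(3.500, -1.765)

At (-1/2, -1): F = (4.750, -4.000).
Jacobian J = [[6·s·t - 5·t^2, 3·s^2 - 10·s·t], [4·s + 3, 0]].
At the point, J = [[-2.000, -4.250], [1.000, 0.000]] (det J = 4.250).
Solving J·Δ = −F gives Δ = (4.000, -0.765).
Then the next iterate is (s, t)₁ = (3.500, -1.765).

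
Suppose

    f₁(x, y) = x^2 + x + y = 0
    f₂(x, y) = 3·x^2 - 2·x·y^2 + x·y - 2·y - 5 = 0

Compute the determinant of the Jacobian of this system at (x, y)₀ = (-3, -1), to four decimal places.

106.0000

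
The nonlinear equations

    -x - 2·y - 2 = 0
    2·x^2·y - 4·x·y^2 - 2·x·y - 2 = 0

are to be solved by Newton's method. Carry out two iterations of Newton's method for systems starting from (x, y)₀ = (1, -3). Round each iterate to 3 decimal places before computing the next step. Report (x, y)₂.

(0.361, -1.180)

At (1, -3): F = (3.000, -38.000).
Jacobian J = [[-1, -2], [4·x·y - 4·y^2 - 2·y, 2·x^2 - 8·x·y - 2·x]].
At the point, J = [[-1.000, -2.000], [-42.000, 24.000]] (det J = -108.000).
Solving J·Δ = −F gives Δ = (-0.037, 1.519).
Then the next iterate is (x, y)₁ = (0.963, -1.481).
Round to (0.963, -1.481) and repeat: F = (-0.001, -10.34329), J = [[-1.000, -2.000], [-11.51626, 11.33836]].
Δ = (-0.602, 0.301), so (x, y)₂ = (0.361, -1.180).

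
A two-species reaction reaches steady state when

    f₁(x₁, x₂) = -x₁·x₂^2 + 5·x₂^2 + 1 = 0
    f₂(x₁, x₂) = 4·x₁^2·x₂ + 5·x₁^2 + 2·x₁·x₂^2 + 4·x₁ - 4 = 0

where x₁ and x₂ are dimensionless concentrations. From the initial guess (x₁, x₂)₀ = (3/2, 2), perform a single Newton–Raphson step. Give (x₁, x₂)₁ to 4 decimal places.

At (3/2, 2): F = (15.0000, 43.2500).
Jacobian J = [[-x₂^2, -2·x₁·x₂ + 10·x₂], [8·x₁·x₂ + 10·x₁ + 2·x₂^2 + 4, 4·x₁^2 + 4·x₁·x₂]].
At the point, J = [[-4.0000, 14.0000], [51.0000, 21.0000]] (det J = -798.0000).
Solving J·Δ = −F gives Δ = (-0.3640, -1.1754).
Then the next iterate is (x₁, x₂)₁ = (1.1360, 0.8246).

(1.1360, 0.8246)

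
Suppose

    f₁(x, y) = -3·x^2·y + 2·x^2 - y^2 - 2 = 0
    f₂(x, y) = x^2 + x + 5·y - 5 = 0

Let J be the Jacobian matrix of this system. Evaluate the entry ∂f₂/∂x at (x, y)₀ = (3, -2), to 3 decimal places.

7.000

∂f₂/∂x = 2·x + 1.
At (3, -2) this is 7.000.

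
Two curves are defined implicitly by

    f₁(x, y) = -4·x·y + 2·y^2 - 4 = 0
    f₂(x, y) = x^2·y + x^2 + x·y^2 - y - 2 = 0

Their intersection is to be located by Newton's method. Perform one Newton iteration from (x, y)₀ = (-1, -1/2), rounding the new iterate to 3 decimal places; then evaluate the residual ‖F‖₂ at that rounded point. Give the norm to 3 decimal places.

3.684

At (-1, -1/2): F = (-5.500, -1.250).
Jacobian J = [[-4·y, -4·x + 4·y], [2·x·y + 2·x + y^2, x^2 + 2·x·y - 1]].
At the point, J = [[2.000, 2.000], [-0.750, 1.000]] (det J = 3.500).
Solving J·Δ = −F gives Δ = (0.857, 1.893).
Then the next iterate is (x, y)₁ = (-0.143, 1.393).
Re-evaluating at (-0.143, 1.393): F = (0.67769, -3.62155), so ‖F‖₂ = 3.684.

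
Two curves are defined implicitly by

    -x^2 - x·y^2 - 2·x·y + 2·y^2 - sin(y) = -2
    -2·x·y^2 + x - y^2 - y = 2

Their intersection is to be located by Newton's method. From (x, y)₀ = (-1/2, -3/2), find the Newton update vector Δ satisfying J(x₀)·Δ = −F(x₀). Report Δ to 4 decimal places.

(-0.5432, 0.9012)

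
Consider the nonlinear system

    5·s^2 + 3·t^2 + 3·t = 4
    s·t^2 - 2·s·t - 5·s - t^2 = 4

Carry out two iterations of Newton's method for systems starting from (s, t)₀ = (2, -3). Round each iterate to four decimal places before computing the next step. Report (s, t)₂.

At (2, -3): F = (34.0000, 7.0000).
Jacobian J = [[10·s, 6·t + 3], [t^2 - 2·t - 5, 2·s·t - 2·s - 2·t]].
At the point, J = [[20.0000, -15.0000], [10.0000, -10.0000]] (det J = -50.0000).
Solving J·Δ = −F gives Δ = (-4.7000, -4.0000).
Then the next iterate is (s, t)₁ = (-2.7000, -7.0000).
Round to (-2.7000, -7.0000) and repeat: F = (158.4500, -209.6000), J = [[-27.0000, -39.0000], [58.0000, 57.2000]].
Δ = (-1.2388, 4.9204), so (s, t)₂ = (-3.9388, -2.0796).

(-3.9388, -2.0796)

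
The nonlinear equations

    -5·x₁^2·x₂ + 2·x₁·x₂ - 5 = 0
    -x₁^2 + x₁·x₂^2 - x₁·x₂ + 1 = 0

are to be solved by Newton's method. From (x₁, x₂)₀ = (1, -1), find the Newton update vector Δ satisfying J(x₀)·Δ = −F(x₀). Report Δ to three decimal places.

At (1, -1): F = (-2.000, 2.000).
Jacobian J = [[-10·x₁·x₂ + 2·x₂, -5·x₁^2 + 2·x₁], [-2·x₁ + x₂^2 - x₂, 2·x₁·x₂ - x₁]].
At the point, J = [[8.000, -3.000], [0.000, -3.000]] (det J = -24.000).
Solving J·Δ = −F gives Δ = (0.500, 0.667).

(0.500, 0.667)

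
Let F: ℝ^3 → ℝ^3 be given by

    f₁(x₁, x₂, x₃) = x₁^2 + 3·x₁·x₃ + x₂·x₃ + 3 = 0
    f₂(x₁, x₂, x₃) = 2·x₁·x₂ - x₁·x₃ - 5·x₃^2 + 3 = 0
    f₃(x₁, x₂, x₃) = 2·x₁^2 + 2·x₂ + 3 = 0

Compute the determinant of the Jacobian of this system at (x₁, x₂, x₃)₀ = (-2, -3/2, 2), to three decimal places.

J = [[2·x₁ + 3·x₃, x₃, 3·x₁ + x₂], [2·x₂ - x₃, 2·x₁, -x₁ - 10·x₃], [4·x₁, 2, 0]].
At the point, J = [[2.000, 2.000, -7.500], [-5.000, -4.000, -18.000], [-8.000, 2.000, 0.000]].
det J = 675.000.

675.000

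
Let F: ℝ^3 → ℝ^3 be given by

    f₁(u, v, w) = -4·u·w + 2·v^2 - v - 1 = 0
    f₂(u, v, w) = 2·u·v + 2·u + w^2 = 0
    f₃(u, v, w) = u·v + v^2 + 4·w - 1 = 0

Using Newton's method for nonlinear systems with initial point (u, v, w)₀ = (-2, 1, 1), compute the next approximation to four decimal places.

(-2.5926, -1.5185, 0.6481)

At (-2, 1, 1): F = (8.0000, -7.0000, 2.0000).
Jacobian J = [[-4·w, 4·v - 1, -4·u], [2·v + 2, 2·u, 2·w], [v, u + 2·v, 4]].
At the point, J = [[-4.0000, 3.0000, 8.0000], [4.0000, -4.0000, 2.0000], [1.0000, 0.0000, 4.0000]] (det J = 54.0000).
Solving J·Δ = −F gives Δ = (-0.5926, -2.5185, -0.3519).
Then the next iterate is (u, v, w)₁ = (-2.5926, -1.5185, 0.6481).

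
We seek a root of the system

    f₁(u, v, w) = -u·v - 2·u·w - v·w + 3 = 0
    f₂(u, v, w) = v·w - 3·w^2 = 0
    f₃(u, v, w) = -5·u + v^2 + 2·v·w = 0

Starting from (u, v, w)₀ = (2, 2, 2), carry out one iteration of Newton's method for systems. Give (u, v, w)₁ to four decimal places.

(1.0051, 1.5711, 1.1142)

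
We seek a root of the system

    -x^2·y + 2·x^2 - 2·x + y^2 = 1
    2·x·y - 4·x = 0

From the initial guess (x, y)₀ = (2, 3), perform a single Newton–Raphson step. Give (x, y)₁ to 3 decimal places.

(1.714, 2.143)

At (2, 3): F = (0.000, 4.000).
Jacobian J = [[-2·x·y + 4·x - 2, -x^2 + 2·y], [2·y - 4, 2·x]].
At the point, J = [[-6.000, 2.000], [2.000, 4.000]] (det J = -28.000).
Solving J·Δ = −F gives Δ = (-0.286, -0.857).
Then the next iterate is (x, y)₁ = (1.714, 2.143).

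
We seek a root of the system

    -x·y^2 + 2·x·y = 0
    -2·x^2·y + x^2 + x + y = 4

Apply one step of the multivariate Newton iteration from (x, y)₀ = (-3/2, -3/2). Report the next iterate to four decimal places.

(-1.6959, -0.3129)

At (-3/2, -3/2): F = (7.8750, 2.0000).
Jacobian J = [[-y^2 + 2·y, -2·x·y + 2·x], [-4·x·y + 2·x + 1, -2·x^2 + 1]].
At the point, J = [[-5.2500, -7.5000], [-11.0000, -3.5000]] (det J = -64.1250).
Solving J·Δ = −F gives Δ = (-0.1959, 1.1871).
Then the next iterate is (x, y)₁ = (-1.6959, -0.3129).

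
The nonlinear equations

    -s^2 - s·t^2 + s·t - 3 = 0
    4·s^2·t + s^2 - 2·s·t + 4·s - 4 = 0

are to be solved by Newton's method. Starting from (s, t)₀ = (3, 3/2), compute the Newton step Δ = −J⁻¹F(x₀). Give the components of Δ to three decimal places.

At (3, 3/2): F = (-14.250, 62.000).
Jacobian J = [[-2·s - t^2 + t, -2·s·t + s], [8·s·t + 2·s - 2·t + 4, 4·s^2 - 2·s]].
At the point, J = [[-6.750, -6.000], [43.000, 30.000]] (det J = 55.500).
Solving J·Δ = −F gives Δ = (1.000, -3.500).

(1.000, -3.500)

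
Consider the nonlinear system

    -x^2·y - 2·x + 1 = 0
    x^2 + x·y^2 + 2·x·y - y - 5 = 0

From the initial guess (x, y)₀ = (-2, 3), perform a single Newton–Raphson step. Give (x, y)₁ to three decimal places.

At (-2, 3): F = (-7.000, -34.000).
Jacobian J = [[-2·x·y - 2, -x^2], [2·x + y^2 + 2·y, 2·x·y + 2·x - 1]].
At the point, J = [[10.000, -4.000], [11.000, -17.000]] (det J = -126.000).
Solving J·Δ = −F gives Δ = (-0.135, -2.087).
Then the next iterate is (x, y)₁ = (-2.135, 0.913).

(-2.135, 0.913)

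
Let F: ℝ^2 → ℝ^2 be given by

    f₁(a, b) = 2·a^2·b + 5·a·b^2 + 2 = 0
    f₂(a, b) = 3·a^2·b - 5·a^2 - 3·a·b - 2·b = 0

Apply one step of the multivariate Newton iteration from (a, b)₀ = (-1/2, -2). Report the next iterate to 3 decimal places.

(-0.407, -1.357)

At (-1/2, -2): F = (-9.000, -1.750).
Jacobian J = [[4·a·b + 5·b^2, 2·a^2 + 10·a·b], [6·a·b - 10·a - 3·b, 3·a^2 - 3·a - 2]].
At the point, J = [[24.000, 10.500], [17.000, 0.250]] (det J = -172.500).
Solving J·Δ = −F gives Δ = (0.093, 0.643).
Then the next iterate is (a, b)₁ = (-0.407, -1.357).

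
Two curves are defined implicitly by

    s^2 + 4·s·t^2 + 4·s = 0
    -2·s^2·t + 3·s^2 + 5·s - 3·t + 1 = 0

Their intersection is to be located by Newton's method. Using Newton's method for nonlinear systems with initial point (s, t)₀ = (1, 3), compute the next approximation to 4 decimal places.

(0.6720, 1.8656)

At (1, 3): F = (41.0000, -6.0000).
Jacobian J = [[2·s + 4·t^2 + 4, 8·s·t], [-4·s·t + 6·s + 5, -2·s^2 - 3]].
At the point, J = [[42.0000, 24.0000], [-1.0000, -5.0000]] (det J = -186.0000).
Solving J·Δ = −F gives Δ = (-0.3280, -1.1344).
Then the next iterate is (s, t)₁ = (0.6720, 1.8656).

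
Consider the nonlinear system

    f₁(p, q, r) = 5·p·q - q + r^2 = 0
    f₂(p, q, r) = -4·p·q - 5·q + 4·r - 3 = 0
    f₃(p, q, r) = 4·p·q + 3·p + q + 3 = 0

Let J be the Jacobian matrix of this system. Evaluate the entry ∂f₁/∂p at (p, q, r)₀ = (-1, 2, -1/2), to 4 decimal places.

10.0000

∂f₁/∂p = 5·q.
At (-1, 2, -1/2) this is 10.0000.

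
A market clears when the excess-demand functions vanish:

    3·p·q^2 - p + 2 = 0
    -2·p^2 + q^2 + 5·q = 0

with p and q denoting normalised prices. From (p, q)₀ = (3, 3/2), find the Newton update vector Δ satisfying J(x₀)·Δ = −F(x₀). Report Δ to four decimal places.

(-1.0182, -0.4961)

At (3, 3/2): F = (19.2500, -8.2500).
Jacobian J = [[3·q^2 - 1, 6·p·q], [-4·p, 2·q + 5]].
At the point, J = [[5.7500, 27.0000], [-12.0000, 8.0000]] (det J = 370.0000).
Solving J·Δ = −F gives Δ = (-1.0182, -0.4961).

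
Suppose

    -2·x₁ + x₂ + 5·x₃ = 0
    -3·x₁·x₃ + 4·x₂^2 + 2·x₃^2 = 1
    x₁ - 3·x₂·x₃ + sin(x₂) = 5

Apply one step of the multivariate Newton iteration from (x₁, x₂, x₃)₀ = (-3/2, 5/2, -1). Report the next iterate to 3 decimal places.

(-2.131, 1.524, -1.157)

At (-3/2, 5/2, -1): F = (0.500, 21.500, 1.59847).
Jacobian J = [[-2, 1, 5], [-3·x₃, 8·x₂, -3·x₁ + 4·x₃], [1, -3·x₃ + cos(x₂), -3·x₂]].
At the point, J = [[-2.000, 1.000, 5.000], [3.000, 20.000, 0.500], [1.000, 2.19886, -7.500]] (det J = 258.18170).
Solving J·Δ = −F gives Δ = (-0.631, -0.976, -0.157).
Then the next iterate is (x₁, x₂, x₃)₁ = (-2.131, 1.524, -1.157).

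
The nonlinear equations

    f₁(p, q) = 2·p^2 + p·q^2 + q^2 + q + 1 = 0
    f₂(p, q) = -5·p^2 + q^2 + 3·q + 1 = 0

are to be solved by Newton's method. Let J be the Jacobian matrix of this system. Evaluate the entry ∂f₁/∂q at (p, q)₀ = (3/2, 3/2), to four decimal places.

8.5000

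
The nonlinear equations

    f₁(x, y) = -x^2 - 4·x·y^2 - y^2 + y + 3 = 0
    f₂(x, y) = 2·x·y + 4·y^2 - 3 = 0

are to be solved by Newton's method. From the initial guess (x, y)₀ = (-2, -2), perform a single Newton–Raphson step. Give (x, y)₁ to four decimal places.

(-2.5076, -0.8485)

At (-2, -2): F = (25.0000, 21.0000).
Jacobian J = [[-2·x - 4·y^2, -8·x·y - 2·y + 1], [2·y, 2·x + 8·y]].
At the point, J = [[-12.0000, -27.0000], [-4.0000, -20.0000]] (det J = 132.0000).
Solving J·Δ = −F gives Δ = (-0.5076, 1.1515).
Then the next iterate is (x, y)₁ = (-2.5076, -0.8485).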